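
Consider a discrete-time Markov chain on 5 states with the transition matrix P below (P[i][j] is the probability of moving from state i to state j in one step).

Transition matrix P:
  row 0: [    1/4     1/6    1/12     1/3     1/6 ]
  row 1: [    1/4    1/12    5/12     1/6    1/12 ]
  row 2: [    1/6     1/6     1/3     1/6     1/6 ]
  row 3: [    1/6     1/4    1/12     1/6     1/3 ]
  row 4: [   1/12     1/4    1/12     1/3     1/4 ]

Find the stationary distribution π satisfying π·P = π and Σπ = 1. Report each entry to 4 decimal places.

π = [0.1801, 0.1875, 0.1945, 0.2311, 0.2068]

Balance equations π_j = Σ_i π_i·P[i][j]:
  π_0 = 1/4·π_0 + 1/4·π_1 + 1/6·π_2 + 1/6·π_3 + 1/12·π_4
  π_1 = 1/6·π_0 + 1/12·π_1 + 1/6·π_2 + 1/4·π_3 + 1/4·π_4
  π_2 = 1/12·π_0 + 5/12·π_1 + 1/3·π_2 + 1/12·π_3 + 1/12·π_4
  π_3 = 1/3·π_0 + 1/6·π_1 + 1/6·π_2 + 1/6·π_3 + 1/3·π_4
  normalize: π_0 + π_1 + π_2 + π_3 + π_4 = 1
Solving the linear system gives exactly π = [1664/9241, 1733/9241, 1797/9241, 2136/9241, 1911/9241].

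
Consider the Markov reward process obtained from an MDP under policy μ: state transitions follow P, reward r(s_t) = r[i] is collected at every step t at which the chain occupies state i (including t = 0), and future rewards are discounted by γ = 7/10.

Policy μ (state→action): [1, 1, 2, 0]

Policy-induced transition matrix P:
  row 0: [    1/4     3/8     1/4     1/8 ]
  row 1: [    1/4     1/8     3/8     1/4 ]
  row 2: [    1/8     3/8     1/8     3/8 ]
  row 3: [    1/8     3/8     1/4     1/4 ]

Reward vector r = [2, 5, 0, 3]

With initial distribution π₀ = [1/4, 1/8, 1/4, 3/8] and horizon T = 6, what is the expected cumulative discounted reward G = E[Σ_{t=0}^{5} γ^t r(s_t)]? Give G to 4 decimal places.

G = 7.4844

t=0: π = [0.2500, 0.1250, 0.2500, 0.3750], E[r] = 2.2500, γ^t·E[r] = 2.250000, running G = 2.250000
t=1: π = [0.1719, 0.3438, 0.2344, 0.2500], E[r] = 2.8125, γ^t·E[r] = 1.968750, running G = 4.218750
t=2: π = [0.1895, 0.2891, 0.2637, 0.2578], E[r] = 2.5977, γ^t·E[r] = 1.272852, running G = 5.491602
t=3: π = [0.1848, 0.3027, 0.2532, 0.2593], E[r] = 2.6611, γ^t·E[r] = 0.912769, running G = 6.404370
t=4: π = [0.1859, 0.2993, 0.2562, 0.2585], E[r] = 2.6441, γ^t·E[r] = 0.634849, running G = 7.039219
t=5: π = [0.1857, 0.3002, 0.2554, 0.2588], E[r] = 2.6485, γ^t·E[r] = 0.445136, running G = 7.484355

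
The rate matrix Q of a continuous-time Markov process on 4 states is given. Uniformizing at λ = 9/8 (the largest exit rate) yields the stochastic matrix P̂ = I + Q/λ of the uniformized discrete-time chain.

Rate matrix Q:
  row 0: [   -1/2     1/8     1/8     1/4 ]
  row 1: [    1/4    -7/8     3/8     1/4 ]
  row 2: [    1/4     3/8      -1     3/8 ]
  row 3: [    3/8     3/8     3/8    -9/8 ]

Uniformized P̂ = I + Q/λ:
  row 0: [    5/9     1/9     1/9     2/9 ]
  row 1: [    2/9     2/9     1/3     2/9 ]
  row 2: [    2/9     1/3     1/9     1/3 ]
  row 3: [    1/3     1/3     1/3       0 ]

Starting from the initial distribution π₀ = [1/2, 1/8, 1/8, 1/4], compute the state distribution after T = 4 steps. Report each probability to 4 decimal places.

t=0: π = [0.5000, 0.1250, 0.1250, 0.2500]
t=1: π = [0.4167, 0.2083, 0.1944, 0.1806]
t=2: π = [0.3812, 0.2176, 0.1975, 0.2037]
t=3: π = [0.3719, 0.2245, 0.2047, 0.1989]
t=4: π = [0.3683, 0.2257, 0.2052, 0.2008]

π = [0.3683, 0.2257, 0.2052, 0.2008]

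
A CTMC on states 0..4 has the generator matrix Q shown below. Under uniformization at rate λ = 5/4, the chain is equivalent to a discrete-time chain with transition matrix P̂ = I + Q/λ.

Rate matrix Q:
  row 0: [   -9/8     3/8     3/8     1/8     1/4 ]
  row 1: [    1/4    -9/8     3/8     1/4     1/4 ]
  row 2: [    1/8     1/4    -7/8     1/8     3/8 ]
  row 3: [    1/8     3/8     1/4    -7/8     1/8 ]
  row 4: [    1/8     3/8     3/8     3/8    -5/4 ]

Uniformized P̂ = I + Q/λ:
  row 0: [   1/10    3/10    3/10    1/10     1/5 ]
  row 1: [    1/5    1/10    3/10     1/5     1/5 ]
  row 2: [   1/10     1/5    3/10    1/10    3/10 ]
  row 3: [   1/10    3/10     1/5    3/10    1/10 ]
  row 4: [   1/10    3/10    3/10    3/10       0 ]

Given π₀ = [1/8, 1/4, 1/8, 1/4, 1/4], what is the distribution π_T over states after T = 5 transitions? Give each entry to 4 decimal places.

π = [0.1227, 0.2267, 0.2803, 0.1967, 0.1736]

t=0: π = [0.1250, 0.2500, 0.1250, 0.2500, 0.2500]
t=1: π = [0.1250, 0.2375, 0.2750, 0.2250, 0.1375]
t=2: π = [0.1238, 0.2250, 0.2775, 0.1963, 0.1775]
t=3: π = [0.1225, 0.2273, 0.2804, 0.1973, 0.1726]
t=4: π = [0.1227, 0.2265, 0.2803, 0.1967, 0.1738]
t=5: π = [0.1227, 0.2267, 0.2803, 0.1967, 0.1736]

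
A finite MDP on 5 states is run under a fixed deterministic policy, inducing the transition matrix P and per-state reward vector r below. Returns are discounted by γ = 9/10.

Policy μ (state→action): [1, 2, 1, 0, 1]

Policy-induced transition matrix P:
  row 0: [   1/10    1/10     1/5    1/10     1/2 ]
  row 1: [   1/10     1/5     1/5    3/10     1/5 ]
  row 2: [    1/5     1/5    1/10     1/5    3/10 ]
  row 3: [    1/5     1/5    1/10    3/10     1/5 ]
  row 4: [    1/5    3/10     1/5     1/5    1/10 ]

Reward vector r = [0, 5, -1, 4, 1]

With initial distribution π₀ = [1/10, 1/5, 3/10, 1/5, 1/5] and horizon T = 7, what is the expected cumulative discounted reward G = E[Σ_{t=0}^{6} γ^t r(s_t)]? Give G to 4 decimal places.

t=0: π = [0.1000, 0.2000, 0.3000, 0.2000, 0.2000], E[r] = 1.7000, γ^t·E[r] = 1.700000, running G = 1.700000
t=1: π = [0.1700, 0.2100, 0.1500, 0.2300, 0.2400], E[r] = 2.0600, γ^t·E[r] = 1.854000, running G = 3.554000
t=2: π = [0.1620, 0.2070, 0.1620, 0.2270, 0.2420], E[r] = 2.0230, γ^t·E[r] = 1.638630, running G = 5.192630
t=3: π = [0.1631, 0.2080, 0.1611, 0.2272, 0.2406], E[r] = 2.0283, γ^t·E[r] = 1.478631, running G = 6.671261
t=4: π = [0.1629, 0.2078, 0.1612, 0.2272, 0.2410], E[r] = 2.0274, γ^t·E[r] = 1.330177, running G = 8.001438
t=5: π = [0.1629, 0.2078, 0.1612, 0.2272, 0.2409], E[r] = 2.0276, γ^t·E[r] = 1.197276, running G = 9.198714
t=6: π = [0.1629, 0.2078, 0.1612, 0.2272, 0.2409], E[r] = 2.0276, γ^t·E[r] = 1.077524, running G = 10.276238

G = 10.2762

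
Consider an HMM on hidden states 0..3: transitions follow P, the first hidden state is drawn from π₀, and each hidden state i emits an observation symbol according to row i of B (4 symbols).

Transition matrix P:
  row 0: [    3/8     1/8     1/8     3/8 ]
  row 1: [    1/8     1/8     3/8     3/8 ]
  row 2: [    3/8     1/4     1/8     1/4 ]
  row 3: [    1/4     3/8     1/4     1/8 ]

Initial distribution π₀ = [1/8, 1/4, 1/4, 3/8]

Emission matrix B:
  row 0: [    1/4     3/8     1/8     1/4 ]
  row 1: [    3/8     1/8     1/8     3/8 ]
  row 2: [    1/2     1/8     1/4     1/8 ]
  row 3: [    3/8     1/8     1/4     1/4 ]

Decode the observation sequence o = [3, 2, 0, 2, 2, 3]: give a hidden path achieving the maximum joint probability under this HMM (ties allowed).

t=0: δ = [3.125e-02, 9.375e-02, 3.125e-02, 9.375e-02]  (obs o_0=3)
t=1: δ = [2.930e-03, 4.395e-03, 8.789e-03, 8.789e-03]  ψ = [3, 3, 1, 1]  (obs o_1=2)
t=2: δ = [8.240e-04, 1.236e-03, 1.099e-03, 8.240e-04]  ψ = [2, 3, 3, 2]  (obs o_2=0)
t=3: δ = [5.150e-05, 3.862e-05, 1.159e-04, 1.159e-04]  ψ = [2, 3, 1, 1]  (obs o_3=2)
t=4: δ = [5.431e-06, 5.431e-06, 7.242e-06, 7.242e-06]  ψ = [2, 3, 3, 2]  (obs o_4=2)
t=5: δ = [6.789e-07, 1.018e-06, 2.546e-07, 5.092e-07]  ψ = [2, 3, 1, 0]  (obs o_5=3)
backtrack: best end state = 1; path = [1, 3, 1, 2, 3, 1]

path = [1, 3, 1, 2, 3, 1]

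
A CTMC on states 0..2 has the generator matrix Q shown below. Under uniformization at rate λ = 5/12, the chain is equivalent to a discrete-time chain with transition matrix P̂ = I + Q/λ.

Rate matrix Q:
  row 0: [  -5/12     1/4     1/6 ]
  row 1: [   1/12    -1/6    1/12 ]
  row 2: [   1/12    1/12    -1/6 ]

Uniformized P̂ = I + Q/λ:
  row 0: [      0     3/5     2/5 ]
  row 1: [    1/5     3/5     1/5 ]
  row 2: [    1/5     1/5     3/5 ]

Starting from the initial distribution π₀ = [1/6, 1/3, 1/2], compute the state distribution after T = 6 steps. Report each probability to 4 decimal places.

π = [0.1667, 0.4440, 0.3893]

t=0: π = [0.1667, 0.3333, 0.5000]
t=1: π = [0.1667, 0.4000, 0.4333]
t=2: π = [0.1667, 0.4267, 0.4067]
t=3: π = [0.1667, 0.4373, 0.3960]
t=4: π = [0.1667, 0.4416, 0.3917]
t=5: π = [0.1667, 0.4433, 0.3900]
t=6: π = [0.1667, 0.4440, 0.3893]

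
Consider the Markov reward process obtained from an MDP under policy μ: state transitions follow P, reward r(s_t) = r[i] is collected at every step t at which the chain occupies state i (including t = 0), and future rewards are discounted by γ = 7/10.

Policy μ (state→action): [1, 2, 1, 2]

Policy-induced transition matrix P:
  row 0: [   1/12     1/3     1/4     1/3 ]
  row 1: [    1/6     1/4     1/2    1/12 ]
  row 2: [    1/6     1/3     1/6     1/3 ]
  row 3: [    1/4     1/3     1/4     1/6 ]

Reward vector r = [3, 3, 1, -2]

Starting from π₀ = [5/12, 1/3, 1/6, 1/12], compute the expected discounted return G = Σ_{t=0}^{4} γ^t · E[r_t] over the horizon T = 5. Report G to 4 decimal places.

t=0: π = [0.4167, 0.3333, 0.1667, 0.0833], E[r] = 2.2500, γ^t·E[r] = 2.250000, running G = 2.250000
t=1: π = [0.1389, 0.3056, 0.3194, 0.2361], E[r] = 1.1806, γ^t·E[r] = 0.826389, running G = 3.076389
t=2: π = [0.1748, 0.3079, 0.2998, 0.2176], E[r] = 1.3125, γ^t·E[r] = 0.643125, running G = 3.719514
t=3: π = [0.1702, 0.3077, 0.3020, 0.2201], E[r] = 1.2955, γ^t·E[r] = 0.444365, running G = 4.163879
t=4: π = [0.1708, 0.3077, 0.3018, 0.2197], E[r] = 1.2978, γ^t·E[r] = 0.311611, running G = 4.475490

G = 4.4755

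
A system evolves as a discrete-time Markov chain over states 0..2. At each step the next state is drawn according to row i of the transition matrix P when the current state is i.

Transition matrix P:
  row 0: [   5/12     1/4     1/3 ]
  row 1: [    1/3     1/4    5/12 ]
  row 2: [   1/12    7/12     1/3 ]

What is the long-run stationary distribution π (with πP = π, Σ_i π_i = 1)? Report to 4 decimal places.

Balance equations π_j = Σ_i π_i·P[i][j]:
  π_0 = 5/12·π_0 + 1/3·π_1 + 1/12·π_2
  π_1 = 1/4·π_0 + 1/4·π_1 + 7/12·π_2
  normalize: π_0 + π_1 + π_2 = 1
Solving the linear system gives exactly π = [37/140, 13/35, 51/140].

π = [0.2643, 0.3714, 0.3643]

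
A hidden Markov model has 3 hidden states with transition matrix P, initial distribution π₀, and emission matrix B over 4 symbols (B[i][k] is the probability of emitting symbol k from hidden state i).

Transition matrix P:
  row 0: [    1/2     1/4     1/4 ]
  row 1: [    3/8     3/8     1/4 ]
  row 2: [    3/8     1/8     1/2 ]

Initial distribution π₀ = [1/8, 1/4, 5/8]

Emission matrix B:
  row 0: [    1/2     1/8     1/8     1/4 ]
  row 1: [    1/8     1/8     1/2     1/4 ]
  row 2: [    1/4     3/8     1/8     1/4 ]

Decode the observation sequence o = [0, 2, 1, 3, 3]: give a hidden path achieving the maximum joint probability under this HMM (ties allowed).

t=0: δ = [6.250e-02, 3.125e-02, 1.562e-01]  (obs o_0=0)
t=1: δ = [7.324e-03, 9.766e-03, 9.766e-03]  ψ = [2, 2, 2]  (obs o_1=2)
t=2: δ = [4.578e-04, 4.578e-04, 1.831e-03]  ψ = [0, 1, 2]  (obs o_2=1)
t=3: δ = [1.717e-04, 5.722e-05, 2.289e-04]  ψ = [2, 2, 2]  (obs o_3=3)
t=4: δ = [2.146e-05, 1.073e-05, 2.861e-05]  ψ = [0, 0, 2]  (obs o_4=3)
backtrack: best end state = 2; path = [2, 2, 2, 2, 2]

path = [2, 2, 2, 2, 2]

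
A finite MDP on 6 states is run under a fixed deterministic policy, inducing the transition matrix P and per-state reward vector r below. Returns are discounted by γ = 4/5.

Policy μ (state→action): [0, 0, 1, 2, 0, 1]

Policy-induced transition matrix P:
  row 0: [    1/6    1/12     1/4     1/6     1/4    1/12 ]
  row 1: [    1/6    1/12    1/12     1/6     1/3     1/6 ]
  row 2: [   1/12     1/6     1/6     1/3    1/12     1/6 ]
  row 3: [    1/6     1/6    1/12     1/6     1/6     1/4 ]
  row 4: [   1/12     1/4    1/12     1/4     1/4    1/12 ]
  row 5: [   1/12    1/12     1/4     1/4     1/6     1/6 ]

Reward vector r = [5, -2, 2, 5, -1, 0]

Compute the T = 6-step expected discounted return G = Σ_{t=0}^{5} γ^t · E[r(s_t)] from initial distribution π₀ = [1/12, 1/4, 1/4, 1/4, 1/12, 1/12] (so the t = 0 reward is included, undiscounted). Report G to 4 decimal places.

t=0: π = [0.0833, 0.2500, 0.2500, 0.2500, 0.0833, 0.0833], E[r] = 1.5833, γ^t·E[r] = 1.583333, running G = 1.583333
t=1: π = [0.1319, 0.1389, 0.1319, 0.2222, 0.2014, 0.1736], E[r] = 1.5556, γ^t·E[r] = 1.244444, running G = 2.827778
t=2: π = [0.1244, 0.1464, 0.1453, 0.2199, 0.2066, 0.1574], E[r] = 1.5127, γ^t·E[r] = 0.968148, running G = 3.795926
t=3: π = [0.1242, 0.1482, 0.1424, 0.2212, 0.2065, 0.1574], E[r] = 1.5091, γ^t·E[r] = 0.772642, running G = 4.568568
t=4: π = [0.1245, 0.1481, 0.1421, 0.2207, 0.2071, 0.1575], E[r] = 1.5071, γ^t·E[r] = 0.617309, running G = 5.185877
t=5: π = [0.1244, 0.1481, 0.1422, 0.2207, 0.2071, 0.1574], E[r] = 1.5070, γ^t·E[r] = 0.493800, running G = 5.679676

G = 5.6797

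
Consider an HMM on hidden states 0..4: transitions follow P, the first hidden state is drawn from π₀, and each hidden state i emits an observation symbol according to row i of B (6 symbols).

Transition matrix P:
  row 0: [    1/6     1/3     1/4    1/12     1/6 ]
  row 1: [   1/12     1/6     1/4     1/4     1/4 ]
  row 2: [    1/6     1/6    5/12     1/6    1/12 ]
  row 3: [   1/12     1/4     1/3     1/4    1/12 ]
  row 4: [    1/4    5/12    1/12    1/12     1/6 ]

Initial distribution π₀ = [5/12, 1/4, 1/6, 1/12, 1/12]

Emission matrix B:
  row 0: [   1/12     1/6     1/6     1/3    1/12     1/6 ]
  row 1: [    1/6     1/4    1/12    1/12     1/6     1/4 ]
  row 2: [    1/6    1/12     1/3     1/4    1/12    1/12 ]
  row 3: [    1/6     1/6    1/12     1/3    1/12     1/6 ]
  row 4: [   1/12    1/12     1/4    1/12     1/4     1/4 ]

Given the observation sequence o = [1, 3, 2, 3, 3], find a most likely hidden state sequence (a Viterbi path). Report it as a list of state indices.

path = [0, 2, 2, 2, 2]

t=0: δ = [6.944e-02, 6.250e-02, 1.389e-02, 1.389e-02, 6.944e-03]  (obs o_0=1)
t=1: δ = [3.858e-03, 1.929e-03, 4.340e-03, 5.208e-03, 1.302e-03]  ψ = [0, 0, 0, 1, 1]  (obs o_1=3)
t=2: δ = [1.206e-04, 1.085e-04, 6.028e-04, 1.085e-04, 1.608e-04]  ψ = [2, 3, 2, 3, 0]  (obs o_2=2)
t=3: δ = [3.349e-05, 8.372e-06, 6.279e-05, 3.349e-05, 4.186e-06]  ψ = [2, 2, 2, 2, 2]  (obs o_3=3)
t=4: δ = [3.489e-06, 9.303e-07, 6.541e-06, 3.489e-06, 4.651e-07]  ψ = [2, 0, 2, 2, 0]  (obs o_4=3)
backtrack: best end state = 2; path = [0, 2, 2, 2, 2]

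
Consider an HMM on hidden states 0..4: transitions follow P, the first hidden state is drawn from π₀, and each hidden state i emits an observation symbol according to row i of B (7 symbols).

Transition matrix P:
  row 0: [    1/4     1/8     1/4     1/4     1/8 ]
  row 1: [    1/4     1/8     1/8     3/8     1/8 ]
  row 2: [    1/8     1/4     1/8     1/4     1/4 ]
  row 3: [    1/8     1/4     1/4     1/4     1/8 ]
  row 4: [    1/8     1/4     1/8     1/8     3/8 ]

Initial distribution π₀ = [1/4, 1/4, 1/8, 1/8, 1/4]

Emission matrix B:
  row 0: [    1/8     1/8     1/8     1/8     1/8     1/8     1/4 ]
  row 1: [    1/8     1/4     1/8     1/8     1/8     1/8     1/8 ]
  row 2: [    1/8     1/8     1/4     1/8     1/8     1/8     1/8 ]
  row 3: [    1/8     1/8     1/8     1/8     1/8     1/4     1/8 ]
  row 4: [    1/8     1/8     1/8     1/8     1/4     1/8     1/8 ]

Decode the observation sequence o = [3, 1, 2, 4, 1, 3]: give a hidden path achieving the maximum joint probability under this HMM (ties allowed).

path = [4, 4, 4, 4, 1, 3]

t=0: δ = [3.125e-02, 3.125e-02, 1.562e-02, 1.562e-02, 3.125e-02]  (obs o_0=3)
t=1: δ = [9.766e-04, 1.953e-03, 9.766e-04, 1.465e-03, 1.465e-03]  ψ = [0, 4, 0, 1, 4]  (obs o_1=1)
t=2: δ = [6.104e-05, 4.578e-05, 9.155e-05, 9.155e-05, 6.866e-05]  ψ = [1, 3, 3, 1, 4]  (obs o_2=2)
t=3: δ = [1.907e-06, 2.861e-06, 2.861e-06, 2.861e-06, 6.437e-06]  ψ = [0, 2, 3, 2, 4]  (obs o_3=4)
t=4: δ = [1.006e-07, 4.023e-07, 1.006e-07, 1.341e-07, 3.017e-07]  ψ = [4, 4, 4, 1, 4]  (obs o_4=1)
t=5: δ = [1.257e-08, 9.430e-09, 6.286e-09, 1.886e-08, 1.414e-08]  ψ = [1, 4, 1, 1, 4]  (obs o_5=3)
backtrack: best end state = 3; path = [4, 4, 4, 4, 1, 3]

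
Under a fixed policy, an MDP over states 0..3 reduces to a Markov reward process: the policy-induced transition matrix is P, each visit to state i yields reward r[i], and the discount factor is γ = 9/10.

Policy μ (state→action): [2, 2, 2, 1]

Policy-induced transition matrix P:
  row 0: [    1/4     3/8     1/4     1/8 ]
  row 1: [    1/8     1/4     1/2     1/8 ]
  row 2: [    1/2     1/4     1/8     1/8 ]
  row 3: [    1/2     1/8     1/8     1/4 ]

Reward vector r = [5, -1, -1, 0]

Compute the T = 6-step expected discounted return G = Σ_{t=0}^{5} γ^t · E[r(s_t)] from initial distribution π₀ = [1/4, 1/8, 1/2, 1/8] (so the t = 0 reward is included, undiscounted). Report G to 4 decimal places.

G = 4.8224

t=0: π = [0.2500, 0.1250, 0.5000, 0.1250], E[r] = 0.6250, γ^t·E[r] = 0.625000, running G = 0.625000
t=1: π = [0.3906, 0.2656, 0.2031, 0.1406], E[r] = 1.4844, γ^t·E[r] = 1.335938, running G = 1.960938
t=2: π = [0.3027, 0.2813, 0.2734, 0.1426], E[r] = 0.9590, γ^t·E[r] = 0.776777, running G = 2.737715
t=3: π = [0.3188, 0.2700, 0.2683, 0.1428], E[r] = 1.0559, γ^t·E[r] = 0.769757, running G = 3.507472
t=4: π = [0.3190, 0.2720, 0.2661, 0.1429], E[r] = 1.0570, γ^t·E[r] = 0.693522, running G = 4.200994
t=5: π = [0.3182, 0.2720, 0.2669, 0.1429], E[r] = 1.0523, γ^t·E[r] = 0.621375, running G = 4.822369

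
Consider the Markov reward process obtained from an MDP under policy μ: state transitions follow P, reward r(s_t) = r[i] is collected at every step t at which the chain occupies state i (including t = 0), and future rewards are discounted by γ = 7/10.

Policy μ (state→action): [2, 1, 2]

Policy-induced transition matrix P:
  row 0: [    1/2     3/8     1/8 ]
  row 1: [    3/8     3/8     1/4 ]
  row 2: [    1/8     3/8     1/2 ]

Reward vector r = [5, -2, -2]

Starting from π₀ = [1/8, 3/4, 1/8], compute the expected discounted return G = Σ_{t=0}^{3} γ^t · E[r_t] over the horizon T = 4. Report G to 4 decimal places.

G = -0.3740

t=0: π = [0.1250, 0.7500, 0.1250], E[r] = -1.1250, γ^t·E[r] = -1.125000, running G = -1.125000
t=1: π = [0.3594, 0.3750, 0.2656], E[r] = 0.5156, γ^t·E[r] = 0.360938, running G = -0.764063
t=2: π = [0.3535, 0.3750, 0.2715], E[r] = 0.4746, γ^t·E[r] = 0.232559, running G = -0.531504
t=3: π = [0.3513, 0.3750, 0.2737], E[r] = 0.4592, γ^t·E[r] = 0.157515, running G = -0.373989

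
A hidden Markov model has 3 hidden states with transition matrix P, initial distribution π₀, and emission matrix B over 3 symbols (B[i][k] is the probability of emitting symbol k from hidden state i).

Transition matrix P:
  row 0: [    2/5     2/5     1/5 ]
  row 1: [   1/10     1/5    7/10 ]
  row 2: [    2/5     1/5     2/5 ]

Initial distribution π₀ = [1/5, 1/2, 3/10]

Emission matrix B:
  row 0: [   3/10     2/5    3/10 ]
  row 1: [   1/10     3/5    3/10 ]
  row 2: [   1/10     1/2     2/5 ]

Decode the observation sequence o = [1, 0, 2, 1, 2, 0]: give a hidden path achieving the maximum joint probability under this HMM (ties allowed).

path = [1, 2, 0, 1, 2, 0]

t=0: δ = [8.000e-02, 3.000e-01, 1.500e-01]  (obs o_0=1)
t=1: δ = [1.800e-02, 6.000e-03, 2.100e-02]  ψ = [2, 1, 1]  (obs o_1=0)
t=2: δ = [2.520e-03, 2.160e-03, 3.360e-03]  ψ = [2, 0, 2]  (obs o_2=2)
t=3: δ = [5.376e-04, 6.048e-04, 7.560e-04]  ψ = [2, 0, 1]  (obs o_3=1)
t=4: δ = [9.072e-05, 6.451e-05, 1.693e-04]  ψ = [2, 0, 1]  (obs o_4=2)
t=5: δ = [2.032e-05, 3.629e-06, 6.774e-06]  ψ = [2, 0, 2]  (obs o_5=0)
backtrack: best end state = 0; path = [1, 2, 0, 1, 2, 0]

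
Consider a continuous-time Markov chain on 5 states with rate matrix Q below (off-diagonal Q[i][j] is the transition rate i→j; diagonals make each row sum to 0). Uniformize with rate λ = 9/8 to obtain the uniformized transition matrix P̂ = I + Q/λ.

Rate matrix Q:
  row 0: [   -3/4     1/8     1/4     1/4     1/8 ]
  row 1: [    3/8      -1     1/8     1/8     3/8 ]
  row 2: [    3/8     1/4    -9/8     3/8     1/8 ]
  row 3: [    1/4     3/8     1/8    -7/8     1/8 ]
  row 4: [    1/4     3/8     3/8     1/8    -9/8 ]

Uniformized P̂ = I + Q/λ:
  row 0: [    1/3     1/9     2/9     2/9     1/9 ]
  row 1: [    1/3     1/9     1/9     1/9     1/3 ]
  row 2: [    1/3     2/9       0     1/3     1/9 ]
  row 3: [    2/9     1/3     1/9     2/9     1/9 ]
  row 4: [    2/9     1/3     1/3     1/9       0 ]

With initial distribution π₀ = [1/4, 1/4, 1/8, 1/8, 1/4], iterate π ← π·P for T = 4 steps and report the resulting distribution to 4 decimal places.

t=0: π = [0.2500, 0.2500, 0.1250, 0.1250, 0.2500]
t=1: π = [0.2917, 0.2083, 0.1806, 0.1806, 0.1389]
t=2: π = [0.2978, 0.2022, 0.1543, 0.2037, 0.1420]
t=3: π = [0.2949, 0.2051, 0.1586, 0.2011, 0.1403]
t=4: π = [0.2954, 0.2046, 0.1574, 0.2015, 0.1411]

π = [0.2954, 0.2046, 0.1574, 0.2015, 0.1411]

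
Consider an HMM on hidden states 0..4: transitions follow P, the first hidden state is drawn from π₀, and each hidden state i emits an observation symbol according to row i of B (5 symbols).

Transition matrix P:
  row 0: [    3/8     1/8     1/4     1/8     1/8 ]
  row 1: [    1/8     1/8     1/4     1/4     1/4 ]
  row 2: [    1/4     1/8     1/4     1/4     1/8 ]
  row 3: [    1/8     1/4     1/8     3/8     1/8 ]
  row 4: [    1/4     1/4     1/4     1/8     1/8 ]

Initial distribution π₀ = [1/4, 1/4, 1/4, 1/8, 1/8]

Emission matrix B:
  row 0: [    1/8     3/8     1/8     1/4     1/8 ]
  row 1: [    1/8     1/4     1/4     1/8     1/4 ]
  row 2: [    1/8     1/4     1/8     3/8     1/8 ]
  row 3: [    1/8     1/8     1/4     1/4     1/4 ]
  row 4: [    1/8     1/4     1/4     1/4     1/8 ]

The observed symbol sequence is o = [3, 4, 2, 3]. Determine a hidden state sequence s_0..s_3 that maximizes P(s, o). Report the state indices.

path = [2, 3, 3, 3]

t=0: δ = [6.250e-02, 3.125e-02, 9.375e-02, 3.125e-02, 3.125e-02]  (obs o_0=3)
t=1: δ = [2.930e-03, 2.930e-03, 2.930e-03, 5.859e-03, 1.465e-03]  ψ = [0, 2, 2, 2, 2]  (obs o_1=4)
t=2: δ = [1.373e-04, 3.662e-04, 9.155e-05, 5.493e-04, 1.831e-04]  ψ = [0, 3, 0, 3, 1]  (obs o_2=2)
t=3: δ = [1.717e-05, 1.717e-05, 3.433e-05, 5.150e-05, 2.289e-05]  ψ = [3, 3, 1, 3, 1]  (obs o_3=3)
backtrack: best end state = 3; path = [2, 3, 3, 3]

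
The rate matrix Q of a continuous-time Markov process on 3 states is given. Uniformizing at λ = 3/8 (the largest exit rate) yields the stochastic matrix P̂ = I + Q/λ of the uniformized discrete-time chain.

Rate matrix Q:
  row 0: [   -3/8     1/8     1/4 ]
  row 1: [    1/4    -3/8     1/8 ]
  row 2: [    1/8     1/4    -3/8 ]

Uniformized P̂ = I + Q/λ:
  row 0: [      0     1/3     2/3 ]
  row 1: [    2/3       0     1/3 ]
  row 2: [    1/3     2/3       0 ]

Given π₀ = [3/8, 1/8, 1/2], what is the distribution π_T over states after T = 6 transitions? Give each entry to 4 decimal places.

π = [0.3318, 0.3410, 0.3272]

t=0: π = [0.3750, 0.1250, 0.5000]
t=1: π = [0.2500, 0.4583, 0.2917]
t=2: π = [0.4028, 0.2778, 0.3194]
t=3: π = [0.2917, 0.3472, 0.3611]
t=4: π = [0.3519, 0.3380, 0.3102]
t=5: π = [0.3287, 0.3241, 0.3472]
t=6: π = [0.3318, 0.3410, 0.3272]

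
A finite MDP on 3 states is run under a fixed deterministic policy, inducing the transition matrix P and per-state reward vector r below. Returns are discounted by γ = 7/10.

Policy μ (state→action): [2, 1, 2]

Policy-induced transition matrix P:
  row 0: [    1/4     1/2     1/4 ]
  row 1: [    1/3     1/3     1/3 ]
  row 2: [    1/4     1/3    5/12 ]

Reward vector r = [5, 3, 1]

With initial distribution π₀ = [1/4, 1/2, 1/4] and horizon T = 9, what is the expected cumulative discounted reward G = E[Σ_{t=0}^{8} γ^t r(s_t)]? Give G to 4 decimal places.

G = 9.3702

t=0: π = [0.2500, 0.5000, 0.2500], E[r] = 3.0000, γ^t·E[r] = 3.000000, running G = 3.000000
t=1: π = [0.2917, 0.3750, 0.3333], E[r] = 2.9167, γ^t·E[r] = 2.041667, running G = 5.041667
t=2: π = [0.2813, 0.3819, 0.3368], E[r] = 2.8889, γ^t·E[r] = 1.415556, running G = 6.457222
t=3: π = [0.2818, 0.3802, 0.3380], E[r] = 2.8877, γ^t·E[r] = 0.990492, running G = 7.447714
t=4: π = [0.2817, 0.3803, 0.3380], E[r] = 2.8873, γ^t·E[r] = 0.693252, running G = 8.140966
t=5: π = [0.2817, 0.3803, 0.3380], E[r] = 2.8873, γ^t·E[r] = 0.485273, running G = 8.626239
t=6: π = [0.2817, 0.3803, 0.3380], E[r] = 2.8873, γ^t·E[r] = 0.339691, running G = 8.965930
t=7: π = [0.2817, 0.3803, 0.3380], E[r] = 2.8873, γ^t·E[r] = 0.237784, running G = 9.203714
t=8: π = [0.2817, 0.3803, 0.3380], E[r] = 2.8873, γ^t·E[r] = 0.166448, running G = 9.370162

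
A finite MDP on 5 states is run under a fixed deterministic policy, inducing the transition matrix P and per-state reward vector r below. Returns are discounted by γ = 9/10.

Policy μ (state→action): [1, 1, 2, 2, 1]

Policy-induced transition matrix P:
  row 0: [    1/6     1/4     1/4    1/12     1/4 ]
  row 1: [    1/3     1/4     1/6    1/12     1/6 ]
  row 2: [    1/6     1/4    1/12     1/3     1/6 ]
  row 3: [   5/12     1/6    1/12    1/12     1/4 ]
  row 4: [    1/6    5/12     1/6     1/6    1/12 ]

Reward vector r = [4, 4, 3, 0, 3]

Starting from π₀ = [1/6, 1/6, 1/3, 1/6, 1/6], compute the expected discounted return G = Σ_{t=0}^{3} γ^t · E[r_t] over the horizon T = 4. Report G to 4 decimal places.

G = 10.2825

t=0: π = [0.1667, 0.1667, 0.3333, 0.1667, 0.1667], E[r] = 2.8333, γ^t·E[r] = 2.833333, running G = 2.833333
t=1: π = [0.2361, 0.2639, 0.1389, 0.1806, 0.1806], E[r] = 2.9583, γ^t·E[r] = 2.662500, running G = 5.495833
t=2: π = [0.2558, 0.2650, 0.1597, 0.1331, 0.1863], E[r] = 3.1215, γ^t·E[r] = 2.528438, running G = 8.024271
t=3: π = [0.2441, 0.2700, 0.1636, 0.1388, 0.1835], E[r] = 3.0977, γ^t·E[r] = 2.258227, running G = 10.282497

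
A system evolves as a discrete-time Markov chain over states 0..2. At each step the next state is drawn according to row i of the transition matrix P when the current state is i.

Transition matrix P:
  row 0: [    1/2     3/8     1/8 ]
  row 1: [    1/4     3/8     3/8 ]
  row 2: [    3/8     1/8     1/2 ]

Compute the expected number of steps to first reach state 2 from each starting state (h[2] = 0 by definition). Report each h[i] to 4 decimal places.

First-step conditioning: h[2] = 0; for i ≠ 2, h[i] = 1 + Σ_k P[i][k]·h[k].
  h[0] = 1 + 1/2·h[0] + 3/8·h[1]
  h[1] = 1 + 1/4·h[0] + 3/8·h[1]
Solving the 2×2 linear system over states ≠ 2 gives exactly h = [32/7, 24/7, 0] (h[2] = 0 is the target).

h = [4.5714, 3.4286, 0.0000]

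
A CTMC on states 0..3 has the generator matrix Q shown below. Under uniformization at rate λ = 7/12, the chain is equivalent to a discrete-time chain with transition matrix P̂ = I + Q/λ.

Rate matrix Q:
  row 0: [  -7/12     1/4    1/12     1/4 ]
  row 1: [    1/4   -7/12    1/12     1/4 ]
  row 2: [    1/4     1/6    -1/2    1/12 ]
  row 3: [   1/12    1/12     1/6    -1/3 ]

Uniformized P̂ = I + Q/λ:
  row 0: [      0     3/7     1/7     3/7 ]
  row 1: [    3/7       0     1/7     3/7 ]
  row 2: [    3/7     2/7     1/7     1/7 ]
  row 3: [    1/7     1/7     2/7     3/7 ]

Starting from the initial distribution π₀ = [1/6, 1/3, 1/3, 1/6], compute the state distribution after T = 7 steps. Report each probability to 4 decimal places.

π = [0.2258, 0.2056, 0.1961, 0.3726]

t=0: π = [0.1667, 0.3333, 0.3333, 0.1667]
t=1: π = [0.3095, 0.1905, 0.1667, 0.3333]
t=2: π = [0.2007, 0.2279, 0.1905, 0.3810]
t=3: π = [0.2337, 0.1948, 0.1973, 0.3741]
t=4: π = [0.2215, 0.2100, 0.1963, 0.3722]
t=5: π = [0.2273, 0.2042, 0.1960, 0.3725]
t=6: π = [0.2247, 0.2066, 0.1961, 0.3726]
t=7: π = [0.2258, 0.2056, 0.1961, 0.3726]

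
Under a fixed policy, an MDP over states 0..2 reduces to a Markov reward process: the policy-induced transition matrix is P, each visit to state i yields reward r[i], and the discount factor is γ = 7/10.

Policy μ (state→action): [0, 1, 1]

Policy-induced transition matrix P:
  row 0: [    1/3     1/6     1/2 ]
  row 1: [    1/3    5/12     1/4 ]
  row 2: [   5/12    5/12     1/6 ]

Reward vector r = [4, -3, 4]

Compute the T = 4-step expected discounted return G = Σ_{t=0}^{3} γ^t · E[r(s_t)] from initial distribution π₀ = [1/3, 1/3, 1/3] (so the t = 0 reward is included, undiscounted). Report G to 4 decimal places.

G = 4.2608

t=0: π = [0.3333, 0.3333, 0.3333], E[r] = 1.6667, γ^t·E[r] = 1.666667, running G = 1.666667
t=1: π = [0.3611, 0.3333, 0.3056], E[r] = 1.6667, γ^t·E[r] = 1.166667, running G = 2.833333
t=2: π = [0.3588, 0.3264, 0.3148], E[r] = 1.7153, γ^t·E[r] = 0.840486, running G = 3.673819
t=3: π = [0.3596, 0.3270, 0.3135], E[r] = 1.7112, γ^t·E[r] = 0.586951, running G = 4.260770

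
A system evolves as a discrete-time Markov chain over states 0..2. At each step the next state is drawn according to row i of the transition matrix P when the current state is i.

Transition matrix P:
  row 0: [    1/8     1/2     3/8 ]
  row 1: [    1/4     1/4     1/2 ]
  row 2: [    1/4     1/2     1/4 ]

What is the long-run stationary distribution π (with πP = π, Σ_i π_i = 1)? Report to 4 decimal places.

π = [0.2222, 0.4000, 0.3778]

Balance equations π_j = Σ_i π_i·P[i][j]:
  π_0 = 1/8·π_0 + 1/4·π_1 + 1/4·π_2
  π_1 = 1/2·π_0 + 1/4·π_1 + 1/2·π_2
  normalize: π_0 + π_1 + π_2 = 1
Solving the linear system gives exactly π = [2/9, 2/5, 17/45].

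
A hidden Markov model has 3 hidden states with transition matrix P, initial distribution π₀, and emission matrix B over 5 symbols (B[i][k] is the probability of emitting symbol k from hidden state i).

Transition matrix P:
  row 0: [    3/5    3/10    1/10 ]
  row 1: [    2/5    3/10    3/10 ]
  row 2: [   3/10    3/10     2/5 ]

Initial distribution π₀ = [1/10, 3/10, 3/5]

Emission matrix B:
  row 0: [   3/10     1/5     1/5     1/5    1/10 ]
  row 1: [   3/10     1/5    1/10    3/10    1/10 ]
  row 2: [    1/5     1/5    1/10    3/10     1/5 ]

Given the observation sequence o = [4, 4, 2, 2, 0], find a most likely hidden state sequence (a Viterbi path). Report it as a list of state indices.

t=0: δ = [1.000e-02, 3.000e-02, 1.200e-01]  (obs o_0=4)
t=1: δ = [3.600e-03, 3.600e-03, 9.600e-03]  ψ = [2, 2, 2]  (obs o_1=4)
t=2: δ = [5.760e-04, 2.880e-04, 3.840e-04]  ψ = [2, 2, 2]  (obs o_2=2)
t=3: δ = [6.912e-05, 1.728e-05, 1.536e-05]  ψ = [0, 0, 2]  (obs o_3=2)
t=4: δ = [1.244e-05, 6.221e-06, 1.382e-06]  ψ = [0, 0, 0]  (obs o_4=0)
backtrack: best end state = 0; path = [2, 2, 0, 0, 0]

path = [2, 2, 0, 0, 0]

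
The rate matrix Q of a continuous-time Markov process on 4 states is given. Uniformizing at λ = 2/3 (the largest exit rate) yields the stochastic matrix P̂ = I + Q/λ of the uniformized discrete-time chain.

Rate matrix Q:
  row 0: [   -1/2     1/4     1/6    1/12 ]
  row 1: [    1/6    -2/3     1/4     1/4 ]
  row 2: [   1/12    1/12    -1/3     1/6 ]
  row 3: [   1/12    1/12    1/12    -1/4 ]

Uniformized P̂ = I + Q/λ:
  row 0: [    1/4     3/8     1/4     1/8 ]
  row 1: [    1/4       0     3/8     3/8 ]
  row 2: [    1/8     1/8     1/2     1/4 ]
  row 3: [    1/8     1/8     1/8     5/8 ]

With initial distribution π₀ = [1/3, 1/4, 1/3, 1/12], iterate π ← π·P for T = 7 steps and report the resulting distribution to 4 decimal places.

π = [0.1639, 0.1475, 0.2922, 0.3964]

t=0: π = [0.3333, 0.2500, 0.3333, 0.0833]
t=1: π = [0.1979, 0.1771, 0.3542, 0.2708]
t=2: π = [0.1719, 0.1523, 0.3268, 0.3490]
t=3: π = [0.1655, 0.1489, 0.3071, 0.3784]
t=4: π = [0.1643, 0.1478, 0.2981, 0.3898]
t=5: π = [0.1640, 0.1476, 0.2943, 0.3941]
t=6: π = [0.1640, 0.1476, 0.2928, 0.3957]
t=7: π = [0.1639, 0.1475, 0.2922, 0.3964]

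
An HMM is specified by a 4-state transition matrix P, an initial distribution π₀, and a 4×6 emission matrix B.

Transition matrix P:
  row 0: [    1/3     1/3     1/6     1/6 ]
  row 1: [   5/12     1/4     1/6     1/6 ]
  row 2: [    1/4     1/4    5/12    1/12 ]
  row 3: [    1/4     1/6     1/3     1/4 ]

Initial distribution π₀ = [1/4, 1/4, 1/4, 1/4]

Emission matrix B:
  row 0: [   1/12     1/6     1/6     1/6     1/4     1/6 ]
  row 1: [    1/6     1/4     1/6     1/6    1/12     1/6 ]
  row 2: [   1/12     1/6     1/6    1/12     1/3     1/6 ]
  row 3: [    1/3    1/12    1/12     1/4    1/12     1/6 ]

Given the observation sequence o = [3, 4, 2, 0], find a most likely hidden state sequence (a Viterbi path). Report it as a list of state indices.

path = [3, 2, 2, 1]

t=0: δ = [4.167e-02, 4.167e-02, 2.083e-02, 6.250e-02]  (obs o_0=3)
t=1: δ = [4.340e-03, 1.157e-03, 6.944e-03, 1.302e-03]  ψ = [1, 0, 3, 3]  (obs o_1=4)
t=2: δ = [2.894e-04, 2.894e-04, 4.823e-04, 6.028e-05]  ψ = [2, 2, 2, 0]  (obs o_2=2)
t=3: δ = [1.005e-05, 2.009e-05, 1.674e-05, 1.608e-05]  ψ = [1, 2, 2, 0]  (obs o_3=0)
backtrack: best end state = 1; path = [3, 2, 2, 1]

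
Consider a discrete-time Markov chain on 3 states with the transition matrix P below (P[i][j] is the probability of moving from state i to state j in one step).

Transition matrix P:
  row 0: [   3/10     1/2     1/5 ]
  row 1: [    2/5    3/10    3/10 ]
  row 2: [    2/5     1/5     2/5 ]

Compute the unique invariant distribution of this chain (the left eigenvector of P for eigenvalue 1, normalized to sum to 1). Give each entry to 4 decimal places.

π = [0.3636, 0.3434, 0.2929]

Balance equations π_j = Σ_i π_i·P[i][j]:
  π_0 = 3/10·π_0 + 2/5·π_1 + 2/5·π_2
  π_1 = 1/2·π_0 + 3/10·π_1 + 1/5·π_2
  normalize: π_0 + π_1 + π_2 = 1
Solving the linear system gives exactly π = [4/11, 34/99, 29/99].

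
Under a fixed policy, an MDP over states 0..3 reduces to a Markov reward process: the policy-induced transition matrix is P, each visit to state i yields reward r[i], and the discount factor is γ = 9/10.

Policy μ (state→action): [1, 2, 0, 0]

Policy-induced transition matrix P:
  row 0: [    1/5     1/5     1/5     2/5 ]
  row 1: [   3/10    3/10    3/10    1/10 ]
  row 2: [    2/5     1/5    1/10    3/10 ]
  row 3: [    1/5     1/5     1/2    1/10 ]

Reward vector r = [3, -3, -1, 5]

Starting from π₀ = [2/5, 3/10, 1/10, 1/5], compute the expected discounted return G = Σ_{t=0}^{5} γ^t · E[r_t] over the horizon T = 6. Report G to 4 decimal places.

G = 5.0616

t=0: π = [0.4000, 0.3000, 0.1000, 0.2000], E[r] = 1.2000, γ^t·E[r] = 1.200000, running G = 1.200000
t=1: π = [0.2500, 0.2300, 0.2800, 0.2400], E[r] = 0.9800, γ^t·E[r] = 0.882000, running G = 2.082000
t=2: π = [0.2790, 0.2230, 0.2670, 0.2310], E[r] = 1.0560, γ^t·E[r] = 0.855360, running G = 2.937360
t=3: π = [0.2757, 0.2223, 0.2649, 0.2371], E[r] = 1.0808, γ^t·E[r] = 0.787903, running G = 3.725263
t=4: π = [0.2752, 0.2222, 0.2669, 0.2357], E[r] = 1.0705, γ^t·E[r] = 0.702368, running G = 4.427631
t=5: π = [0.2756, 0.2222, 0.2662, 0.2359], E[r] = 1.0736, γ^t·E[r] = 0.633929, running G = 5.061560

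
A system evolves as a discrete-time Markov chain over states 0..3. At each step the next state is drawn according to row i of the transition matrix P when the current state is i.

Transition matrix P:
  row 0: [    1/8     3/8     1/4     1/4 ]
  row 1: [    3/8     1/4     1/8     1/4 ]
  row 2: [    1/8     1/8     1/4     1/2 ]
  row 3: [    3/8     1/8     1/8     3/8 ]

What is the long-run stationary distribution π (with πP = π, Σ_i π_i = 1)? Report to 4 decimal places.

Balance equations π_j = Σ_i π_i·P[i][j]:
  π_0 = 1/8·π_0 + 3/8·π_1 + 1/8·π_2 + 3/8·π_3
  π_1 = 3/8·π_0 + 1/4·π_1 + 1/8·π_2 + 1/8·π_3
  π_2 = 1/4·π_0 + 1/8·π_1 + 1/4·π_2 + 1/8·π_3
  normalize: π_0 + π_1 + π_2 + π_3 = 1
Solving the linear system gives exactly π = [19/72, 55/252, 13/72, 85/252].

π = [0.2639, 0.2183, 0.1806, 0.3373]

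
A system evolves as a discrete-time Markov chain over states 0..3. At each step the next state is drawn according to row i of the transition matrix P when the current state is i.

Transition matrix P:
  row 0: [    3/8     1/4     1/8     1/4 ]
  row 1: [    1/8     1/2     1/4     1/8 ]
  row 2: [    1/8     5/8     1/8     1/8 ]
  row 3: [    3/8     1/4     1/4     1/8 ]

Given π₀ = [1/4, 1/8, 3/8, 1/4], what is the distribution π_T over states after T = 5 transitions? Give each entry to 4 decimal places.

π = [0.2178, 0.4319, 0.1980, 0.1523]

t=0: π = [0.2500, 0.1250, 0.3750, 0.2500]
t=1: π = [0.2500, 0.4219, 0.1719, 0.1563]
t=2: π = [0.2266, 0.4199, 0.1973, 0.1563]
t=3: π = [0.2207, 0.4290, 0.1970, 0.1533]
t=4: π = [0.2185, 0.4311, 0.1978, 0.1526]
t=5: π = [0.2178, 0.4319, 0.1980, 0.1523]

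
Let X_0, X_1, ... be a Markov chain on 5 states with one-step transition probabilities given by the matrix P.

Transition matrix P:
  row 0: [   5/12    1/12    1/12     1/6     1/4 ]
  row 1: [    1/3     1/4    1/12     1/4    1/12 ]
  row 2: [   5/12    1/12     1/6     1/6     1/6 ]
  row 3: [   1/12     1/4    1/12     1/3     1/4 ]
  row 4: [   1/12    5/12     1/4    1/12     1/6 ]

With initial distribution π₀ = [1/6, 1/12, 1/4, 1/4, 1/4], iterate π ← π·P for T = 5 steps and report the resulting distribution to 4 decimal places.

π = [0.2684, 0.2158, 0.1251, 0.2027, 0.1880]

t=0: π = [0.1667, 0.0833, 0.2500, 0.2500, 0.2500]
t=1: π = [0.2431, 0.2222, 0.1458, 0.1944, 0.1944]
t=2: π = [0.2685, 0.2176, 0.1279, 0.2014, 0.1846]
t=3: π = [0.2699, 0.2147, 0.1248, 0.2030, 0.1877]
t=4: π = [0.2686, 0.2155, 0.1250, 0.2027, 0.1882]
t=5: π = [0.2684, 0.2158, 0.1251, 0.2027, 0.1880]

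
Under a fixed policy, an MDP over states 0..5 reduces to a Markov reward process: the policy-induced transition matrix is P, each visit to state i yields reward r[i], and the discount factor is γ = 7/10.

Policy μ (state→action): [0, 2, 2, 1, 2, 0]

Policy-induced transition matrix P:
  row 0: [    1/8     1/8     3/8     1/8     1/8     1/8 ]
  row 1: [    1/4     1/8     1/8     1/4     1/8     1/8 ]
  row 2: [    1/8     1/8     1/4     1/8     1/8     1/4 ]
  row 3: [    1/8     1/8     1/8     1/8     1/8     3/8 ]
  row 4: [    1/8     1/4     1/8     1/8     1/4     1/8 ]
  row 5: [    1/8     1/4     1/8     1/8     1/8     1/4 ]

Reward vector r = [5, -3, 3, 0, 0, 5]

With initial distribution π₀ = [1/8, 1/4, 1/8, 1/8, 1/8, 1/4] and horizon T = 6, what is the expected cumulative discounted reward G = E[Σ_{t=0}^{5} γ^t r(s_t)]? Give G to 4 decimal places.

G = 5.0357

t=0: π = [0.1250, 0.2500, 0.1250, 0.1250, 0.1250, 0.2500], E[r] = 1.5000, γ^t·E[r] = 1.500000, running G = 1.500000
t=1: π = [0.1563, 0.1719, 0.1719, 0.1563, 0.1406, 0.2031], E[r] = 1.7969, γ^t·E[r] = 1.257813, running G = 2.757813
t=2: π = [0.1465, 0.1680, 0.1855, 0.1465, 0.1426, 0.2109], E[r] = 1.8398, γ^t·E[r] = 0.901523, running G = 3.659336
t=3: π = [0.1460, 0.1692, 0.1848, 0.1460, 0.1428, 0.2112], E[r] = 1.8328, γ^t·E[r] = 0.628638, running G = 4.287974
t=4: π = [0.1461, 0.1693, 0.1846, 0.1461, 0.1429, 0.2110], E[r] = 1.8318, γ^t·E[r] = 0.439812, running G = 4.727786
t=5: π = [0.1462, 0.1692, 0.1846, 0.1462, 0.1429, 0.2110], E[r] = 1.8319, γ^t·E[r] = 0.307881, running G = 5.035667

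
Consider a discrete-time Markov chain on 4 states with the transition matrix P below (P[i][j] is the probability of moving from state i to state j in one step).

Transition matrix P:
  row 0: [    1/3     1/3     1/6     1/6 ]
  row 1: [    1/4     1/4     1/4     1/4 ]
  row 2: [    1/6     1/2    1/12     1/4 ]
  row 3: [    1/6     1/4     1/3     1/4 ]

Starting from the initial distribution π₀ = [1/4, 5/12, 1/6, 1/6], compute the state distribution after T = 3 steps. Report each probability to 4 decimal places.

t=0: π = [0.2500, 0.4167, 0.1667, 0.1667]
t=1: π = [0.2431, 0.3125, 0.2153, 0.2292]
t=2: π = [0.2332, 0.3241, 0.2130, 0.2297]
t=3: π = [0.2325, 0.3227, 0.2142, 0.2306]

π = [0.2325, 0.3227, 0.2142, 0.2306]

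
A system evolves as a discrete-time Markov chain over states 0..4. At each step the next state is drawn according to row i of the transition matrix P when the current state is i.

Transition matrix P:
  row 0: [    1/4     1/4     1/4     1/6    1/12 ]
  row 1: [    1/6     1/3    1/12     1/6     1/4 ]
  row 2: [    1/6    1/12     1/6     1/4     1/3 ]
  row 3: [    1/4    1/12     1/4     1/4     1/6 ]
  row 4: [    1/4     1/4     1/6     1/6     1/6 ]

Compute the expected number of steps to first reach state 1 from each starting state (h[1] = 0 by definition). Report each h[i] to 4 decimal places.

h = [5.5525, 0.0000, 6.4647, 6.5546, 5.4696]

First-step conditioning: h[1] = 0; for i ≠ 1, h[i] = 1 + Σ_k P[i][k]·h[k].
  h[0] = 1 + 1/4·h[0] + 1/4·h[2] + 1/6·h[3] + 1/12·h[4]
  h[2] = 1 + 1/6·h[0] + 1/6·h[2] + 1/4·h[3] + 1/3·h[4]
  h[3] = 1 + 1/4·h[0] + 1/4·h[2] + 1/4·h[3] + 1/6·h[4]
  h[4] = 1 + 1/4·h[0] + 1/6·h[2] + 1/6·h[3] + 1/6·h[4]
Solving the 4×4 linear system over states ≠ 1 gives exactly h = [19284/3473, 0, 22452/3473, 22764/3473, 18996/3473] (h[1] = 0 is the target).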